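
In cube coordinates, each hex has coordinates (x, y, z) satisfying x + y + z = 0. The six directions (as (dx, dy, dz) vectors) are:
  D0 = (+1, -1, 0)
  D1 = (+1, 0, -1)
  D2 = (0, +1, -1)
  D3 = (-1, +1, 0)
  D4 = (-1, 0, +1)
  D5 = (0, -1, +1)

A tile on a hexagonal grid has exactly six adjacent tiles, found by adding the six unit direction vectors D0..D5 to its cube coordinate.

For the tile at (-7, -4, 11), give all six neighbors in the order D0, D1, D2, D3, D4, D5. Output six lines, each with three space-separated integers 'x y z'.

Center: (-7, -4, 11). Add each direction:
  D0: (-7, -4, 11) + (1, -1, 0) = (-6, -5, 11)
  D1: (-7, -4, 11) + (1, 0, -1) = (-6, -4, 10)
  D2: (-7, -4, 11) + (0, 1, -1) = (-7, -3, 10)
  D3: (-7, -4, 11) + (-1, 1, 0) = (-8, -3, 11)
  D4: (-7, -4, 11) + (-1, 0, 1) = (-8, -4, 12)
  D5: (-7, -4, 11) + (0, -1, 1) = (-7, -5, 12)

Answer: -6 -5 11
-6 -4 10
-7 -3 10
-8 -3 11
-8 -4 12
-7 -5 12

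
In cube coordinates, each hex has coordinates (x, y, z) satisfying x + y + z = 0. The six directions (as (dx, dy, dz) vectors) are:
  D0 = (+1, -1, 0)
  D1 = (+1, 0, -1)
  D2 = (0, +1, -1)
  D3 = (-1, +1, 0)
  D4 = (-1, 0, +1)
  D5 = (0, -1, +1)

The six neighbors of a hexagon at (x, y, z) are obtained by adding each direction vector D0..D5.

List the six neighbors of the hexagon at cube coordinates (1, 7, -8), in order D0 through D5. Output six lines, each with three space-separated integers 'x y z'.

Center: (1, 7, -8). Add each direction:
  D0: (1, 7, -8) + (1, -1, 0) = (2, 6, -8)
  D1: (1, 7, -8) + (1, 0, -1) = (2, 7, -9)
  D2: (1, 7, -8) + (0, 1, -1) = (1, 8, -9)
  D3: (1, 7, -8) + (-1, 1, 0) = (0, 8, -8)
  D4: (1, 7, -8) + (-1, 0, 1) = (0, 7, -7)
  D5: (1, 7, -8) + (0, -1, 1) = (1, 6, -7)

Answer: 2 6 -8
2 7 -9
1 8 -9
0 8 -8
0 7 -7
1 6 -7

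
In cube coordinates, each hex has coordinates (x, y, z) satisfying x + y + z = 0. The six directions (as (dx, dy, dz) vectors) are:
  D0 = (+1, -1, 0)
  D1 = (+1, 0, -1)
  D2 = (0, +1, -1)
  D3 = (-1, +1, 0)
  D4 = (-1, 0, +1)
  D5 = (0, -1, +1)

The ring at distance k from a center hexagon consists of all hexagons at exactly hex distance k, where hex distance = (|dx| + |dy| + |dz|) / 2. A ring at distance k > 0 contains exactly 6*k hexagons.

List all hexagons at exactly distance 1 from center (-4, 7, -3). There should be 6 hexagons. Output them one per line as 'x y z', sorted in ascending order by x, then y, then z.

Answer: -5 7 -2
-5 8 -3
-4 6 -2
-4 8 -4
-3 6 -3
-3 7 -4

Derivation:
Walk ring at distance 1 from (-4, 7, -3):
Start at center + D4*1 = (-5, 7, -2)
  hex 0: (-5, 7, -2)
  hex 1: (-4, 6, -2)
  hex 2: (-3, 6, -3)
  hex 3: (-3, 7, -4)
  hex 4: (-4, 8, -4)
  hex 5: (-5, 8, -3)
Sorted: 6 hexes.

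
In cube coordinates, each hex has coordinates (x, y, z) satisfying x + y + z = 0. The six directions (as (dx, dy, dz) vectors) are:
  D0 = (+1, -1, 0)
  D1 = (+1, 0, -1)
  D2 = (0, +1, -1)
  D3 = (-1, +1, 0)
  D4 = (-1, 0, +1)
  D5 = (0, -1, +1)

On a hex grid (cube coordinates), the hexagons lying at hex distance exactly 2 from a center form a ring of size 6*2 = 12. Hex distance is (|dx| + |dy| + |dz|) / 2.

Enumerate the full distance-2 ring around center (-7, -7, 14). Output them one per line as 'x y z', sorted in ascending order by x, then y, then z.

Walk ring at distance 2 from (-7, -7, 14):
Start at center + D4*2 = (-9, -7, 16)
  hex 0: (-9, -7, 16)
  hex 1: (-8, -8, 16)
  hex 2: (-7, -9, 16)
  hex 3: (-6, -9, 15)
  hex 4: (-5, -9, 14)
  hex 5: (-5, -8, 13)
  hex 6: (-5, -7, 12)
  hex 7: (-6, -6, 12)
  hex 8: (-7, -5, 12)
  hex 9: (-8, -5, 13)
  hex 10: (-9, -5, 14)
  hex 11: (-9, -6, 15)
Sorted: 12 hexes.

Answer: -9 -7 16
-9 -6 15
-9 -5 14
-8 -8 16
-8 -5 13
-7 -9 16
-7 -5 12
-6 -9 15
-6 -6 12
-5 -9 14
-5 -8 13
-5 -7 12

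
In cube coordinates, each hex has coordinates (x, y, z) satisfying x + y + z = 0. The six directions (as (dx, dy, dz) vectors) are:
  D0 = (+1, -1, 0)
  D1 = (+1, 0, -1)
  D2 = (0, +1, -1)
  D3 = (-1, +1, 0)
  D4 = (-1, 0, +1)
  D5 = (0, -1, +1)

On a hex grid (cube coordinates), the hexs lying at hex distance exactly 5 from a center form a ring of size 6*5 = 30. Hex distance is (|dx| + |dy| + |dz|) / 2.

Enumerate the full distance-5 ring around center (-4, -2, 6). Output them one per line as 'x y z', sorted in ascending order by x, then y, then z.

Answer: -9 -2 11
-9 -1 10
-9 0 9
-9 1 8
-9 2 7
-9 3 6
-8 -3 11
-8 3 5
-7 -4 11
-7 3 4
-6 -5 11
-6 3 3
-5 -6 11
-5 3 2
-4 -7 11
-4 3 1
-3 -7 10
-3 2 1
-2 -7 9
-2 1 1
-1 -7 8
-1 0 1
0 -7 7
0 -1 1
1 -7 6
1 -6 5
1 -5 4
1 -4 3
1 -3 2
1 -2 1

Derivation:
Walk ring at distance 5 from (-4, -2, 6):
Start at center + D4*5 = (-9, -2, 11)
  hex 0: (-9, -2, 11)
  hex 1: (-8, -3, 11)
  hex 2: (-7, -4, 11)
  hex 3: (-6, -5, 11)
  hex 4: (-5, -6, 11)
  hex 5: (-4, -7, 11)
  hex 6: (-3, -7, 10)
  hex 7: (-2, -7, 9)
  hex 8: (-1, -7, 8)
  hex 9: (0, -7, 7)
  hex 10: (1, -7, 6)
  hex 11: (1, -6, 5)
  hex 12: (1, -5, 4)
  hex 13: (1, -4, 3)
  hex 14: (1, -3, 2)
  hex 15: (1, -2, 1)
  hex 16: (0, -1, 1)
  hex 17: (-1, 0, 1)
  hex 18: (-2, 1, 1)
  hex 19: (-3, 2, 1)
  hex 20: (-4, 3, 1)
  hex 21: (-5, 3, 2)
  hex 22: (-6, 3, 3)
  hex 23: (-7, 3, 4)
  hex 24: (-8, 3, 5)
  hex 25: (-9, 3, 6)
  hex 26: (-9, 2, 7)
  hex 27: (-9, 1, 8)
  hex 28: (-9, 0, 9)
  hex 29: (-9, -1, 10)
Sorted: 30 hexes.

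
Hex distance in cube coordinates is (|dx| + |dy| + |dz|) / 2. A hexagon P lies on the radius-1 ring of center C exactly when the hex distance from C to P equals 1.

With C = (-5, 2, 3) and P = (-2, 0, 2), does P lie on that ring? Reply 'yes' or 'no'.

Answer: no

Derivation:
|px - cx| = |-2 - (-5)| = 3
|py - cy| = |0 - 2| = 2
|pz - cz| = |2 - 3| = 1
distance = (3+2+1)/2 = 6/2 = 3
radius = 1; distance != radius -> no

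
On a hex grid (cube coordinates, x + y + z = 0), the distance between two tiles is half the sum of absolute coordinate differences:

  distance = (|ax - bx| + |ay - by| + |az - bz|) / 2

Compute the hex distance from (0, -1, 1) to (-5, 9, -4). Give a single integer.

|ax - bx| = |0 - (-5)| = 5
|ay - by| = |-1 - 9| = 10
|az - bz| = |1 - (-4)| = 5
distance = (5 + 10 + 5) / 2 = 20 / 2 = 10

Answer: 10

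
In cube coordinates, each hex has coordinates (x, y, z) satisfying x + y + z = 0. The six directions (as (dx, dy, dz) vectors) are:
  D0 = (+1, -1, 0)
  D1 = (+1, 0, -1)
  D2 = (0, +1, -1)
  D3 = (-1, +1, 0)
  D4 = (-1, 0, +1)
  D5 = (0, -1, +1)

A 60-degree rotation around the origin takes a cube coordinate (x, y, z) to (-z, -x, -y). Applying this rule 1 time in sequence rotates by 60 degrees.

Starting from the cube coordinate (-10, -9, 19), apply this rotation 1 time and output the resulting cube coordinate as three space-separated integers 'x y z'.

Start: (-10, -9, 19)
Step 1: (-10, -9, 19) -> (-(19), -(-10), -(-9)) = (-19, 10, 9)

Answer: -19 10 9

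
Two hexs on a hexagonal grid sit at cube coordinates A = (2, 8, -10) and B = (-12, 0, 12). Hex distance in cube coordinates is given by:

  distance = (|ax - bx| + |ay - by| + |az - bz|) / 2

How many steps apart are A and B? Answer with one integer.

|ax - bx| = |2 - (-12)| = 14
|ay - by| = |8 - 0| = 8
|az - bz| = |-10 - 12| = 22
distance = (14 + 8 + 22) / 2 = 44 / 2 = 22

Answer: 22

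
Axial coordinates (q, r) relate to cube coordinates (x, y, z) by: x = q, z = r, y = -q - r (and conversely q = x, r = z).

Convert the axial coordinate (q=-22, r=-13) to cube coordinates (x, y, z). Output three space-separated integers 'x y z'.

x = q = -22
z = r = -13
y = -x - z = -(-22) - (-13) = 35

Answer: -22 35 -13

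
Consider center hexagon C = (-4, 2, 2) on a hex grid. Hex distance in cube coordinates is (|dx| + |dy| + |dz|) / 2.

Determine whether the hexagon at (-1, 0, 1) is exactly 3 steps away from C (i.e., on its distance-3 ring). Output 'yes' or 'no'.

Answer: yes

Derivation:
|px - cx| = |-1 - (-4)| = 3
|py - cy| = |0 - 2| = 2
|pz - cz| = |1 - 2| = 1
distance = (3+2+1)/2 = 6/2 = 3
radius = 3; distance == radius -> yes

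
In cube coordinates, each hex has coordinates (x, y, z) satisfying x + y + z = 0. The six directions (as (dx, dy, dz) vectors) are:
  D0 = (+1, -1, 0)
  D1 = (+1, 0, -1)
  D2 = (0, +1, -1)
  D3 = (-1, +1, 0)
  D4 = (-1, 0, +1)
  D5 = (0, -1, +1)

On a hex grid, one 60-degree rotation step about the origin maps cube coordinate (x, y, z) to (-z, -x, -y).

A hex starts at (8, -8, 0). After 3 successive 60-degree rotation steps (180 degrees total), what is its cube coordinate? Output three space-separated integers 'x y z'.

Answer: -8 8 0

Derivation:
Start: (8, -8, 0)
Step 1: (8, -8, 0) -> (-(0), -(8), -(-8)) = (0, -8, 8)
Step 2: (0, -8, 8) -> (-(8), -(0), -(-8)) = (-8, 0, 8)
Step 3: (-8, 0, 8) -> (-(8), -(-8), -(0)) = (-8, 8, 0)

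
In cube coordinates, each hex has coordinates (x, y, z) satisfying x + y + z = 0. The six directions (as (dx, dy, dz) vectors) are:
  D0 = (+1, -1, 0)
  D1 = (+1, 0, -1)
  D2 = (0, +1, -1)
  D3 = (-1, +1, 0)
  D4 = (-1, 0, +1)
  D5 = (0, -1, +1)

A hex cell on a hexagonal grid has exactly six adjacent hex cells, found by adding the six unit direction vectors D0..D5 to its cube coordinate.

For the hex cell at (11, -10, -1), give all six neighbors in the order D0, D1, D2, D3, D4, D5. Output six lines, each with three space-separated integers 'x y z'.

Answer: 12 -11 -1
12 -10 -2
11 -9 -2
10 -9 -1
10 -10 0
11 -11 0

Derivation:
Center: (11, -10, -1). Add each direction:
  D0: (11, -10, -1) + (1, -1, 0) = (12, -11, -1)
  D1: (11, -10, -1) + (1, 0, -1) = (12, -10, -2)
  D2: (11, -10, -1) + (0, 1, -1) = (11, -9, -2)
  D3: (11, -10, -1) + (-1, 1, 0) = (10, -9, -1)
  D4: (11, -10, -1) + (-1, 0, 1) = (10, -10, 0)
  D5: (11, -10, -1) + (0, -1, 1) = (11, -11, 0)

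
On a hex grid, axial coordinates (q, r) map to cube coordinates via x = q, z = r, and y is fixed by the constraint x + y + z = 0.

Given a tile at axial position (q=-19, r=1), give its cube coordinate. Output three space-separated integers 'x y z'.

Answer: -19 18 1

Derivation:
x = q = -19
z = r = 1
y = -x - z = -(-19) - (1) = 18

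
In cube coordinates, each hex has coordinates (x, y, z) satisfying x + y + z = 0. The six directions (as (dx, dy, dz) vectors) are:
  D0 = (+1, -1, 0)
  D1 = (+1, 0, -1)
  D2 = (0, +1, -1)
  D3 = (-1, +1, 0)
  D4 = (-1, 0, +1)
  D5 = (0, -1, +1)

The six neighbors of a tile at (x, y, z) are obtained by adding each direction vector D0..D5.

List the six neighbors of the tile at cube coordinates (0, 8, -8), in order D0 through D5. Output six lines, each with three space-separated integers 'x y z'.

Center: (0, 8, -8). Add each direction:
  D0: (0, 8, -8) + (1, -1, 0) = (1, 7, -8)
  D1: (0, 8, -8) + (1, 0, -1) = (1, 8, -9)
  D2: (0, 8, -8) + (0, 1, -1) = (0, 9, -9)
  D3: (0, 8, -8) + (-1, 1, 0) = (-1, 9, -8)
  D4: (0, 8, -8) + (-1, 0, 1) = (-1, 8, -7)
  D5: (0, 8, -8) + (0, -1, 1) = (0, 7, -7)

Answer: 1 7 -8
1 8 -9
0 9 -9
-1 9 -8
-1 8 -7
0 7 -7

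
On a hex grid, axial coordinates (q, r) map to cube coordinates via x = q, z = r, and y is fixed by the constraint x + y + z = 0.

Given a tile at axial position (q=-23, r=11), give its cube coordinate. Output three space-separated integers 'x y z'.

x = q = -23
z = r = 11
y = -x - z = -(-23) - (11) = 12

Answer: -23 12 11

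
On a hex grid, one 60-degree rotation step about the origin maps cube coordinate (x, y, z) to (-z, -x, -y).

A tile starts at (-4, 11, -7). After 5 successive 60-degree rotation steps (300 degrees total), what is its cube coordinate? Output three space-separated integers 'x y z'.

Answer: -11 7 4

Derivation:
Start: (-4, 11, -7)
Step 1: (-4, 11, -7) -> (-(-7), -(-4), -(11)) = (7, 4, -11)
Step 2: (7, 4, -11) -> (-(-11), -(7), -(4)) = (11, -7, -4)
Step 3: (11, -7, -4) -> (-(-4), -(11), -(-7)) = (4, -11, 7)
Step 4: (4, -11, 7) -> (-(7), -(4), -(-11)) = (-7, -4, 11)
Step 5: (-7, -4, 11) -> (-(11), -(-7), -(-4)) = (-11, 7, 4)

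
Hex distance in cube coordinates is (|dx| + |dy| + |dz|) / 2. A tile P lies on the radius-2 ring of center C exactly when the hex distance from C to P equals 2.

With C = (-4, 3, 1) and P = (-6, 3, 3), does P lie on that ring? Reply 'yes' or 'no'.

Answer: yes

Derivation:
|px - cx| = |-6 - (-4)| = 2
|py - cy| = |3 - 3| = 0
|pz - cz| = |3 - 1| = 2
distance = (2+0+2)/2 = 4/2 = 2
radius = 2; distance == radius -> yes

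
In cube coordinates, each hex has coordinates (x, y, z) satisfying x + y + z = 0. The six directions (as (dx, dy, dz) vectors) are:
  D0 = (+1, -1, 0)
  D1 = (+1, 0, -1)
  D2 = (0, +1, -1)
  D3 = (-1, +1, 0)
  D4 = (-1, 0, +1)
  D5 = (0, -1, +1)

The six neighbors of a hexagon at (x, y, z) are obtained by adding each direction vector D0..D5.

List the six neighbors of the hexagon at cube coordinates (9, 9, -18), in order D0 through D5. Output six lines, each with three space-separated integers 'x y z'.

Answer: 10 8 -18
10 9 -19
9 10 -19
8 10 -18
8 9 -17
9 8 -17

Derivation:
Center: (9, 9, -18). Add each direction:
  D0: (9, 9, -18) + (1, -1, 0) = (10, 8, -18)
  D1: (9, 9, -18) + (1, 0, -1) = (10, 9, -19)
  D2: (9, 9, -18) + (0, 1, -1) = (9, 10, -19)
  D3: (9, 9, -18) + (-1, 1, 0) = (8, 10, -18)
  D4: (9, 9, -18) + (-1, 0, 1) = (8, 9, -17)
  D5: (9, 9, -18) + (0, -1, 1) = (9, 8, -17)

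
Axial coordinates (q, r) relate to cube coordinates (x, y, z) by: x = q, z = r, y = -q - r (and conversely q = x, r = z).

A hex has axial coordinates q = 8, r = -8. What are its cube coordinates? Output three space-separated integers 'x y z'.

x = q = 8
z = r = -8
y = -x - z = -(8) - (-8) = 0

Answer: 8 0 -8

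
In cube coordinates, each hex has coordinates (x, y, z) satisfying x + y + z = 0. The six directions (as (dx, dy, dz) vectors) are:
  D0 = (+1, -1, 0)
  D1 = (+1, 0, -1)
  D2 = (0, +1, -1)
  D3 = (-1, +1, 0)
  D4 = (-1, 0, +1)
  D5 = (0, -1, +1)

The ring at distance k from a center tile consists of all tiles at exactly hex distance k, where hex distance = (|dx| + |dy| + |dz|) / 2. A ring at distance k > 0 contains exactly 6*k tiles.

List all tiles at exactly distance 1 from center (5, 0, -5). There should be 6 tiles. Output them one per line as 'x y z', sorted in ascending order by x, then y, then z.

Answer: 4 0 -4
4 1 -5
5 -1 -4
5 1 -6
6 -1 -5
6 0 -6

Derivation:
Walk ring at distance 1 from (5, 0, -5):
Start at center + D4*1 = (4, 0, -4)
  hex 0: (4, 0, -4)
  hex 1: (5, -1, -4)
  hex 2: (6, -1, -5)
  hex 3: (6, 0, -6)
  hex 4: (5, 1, -6)
  hex 5: (4, 1, -5)
Sorted: 6 hexes.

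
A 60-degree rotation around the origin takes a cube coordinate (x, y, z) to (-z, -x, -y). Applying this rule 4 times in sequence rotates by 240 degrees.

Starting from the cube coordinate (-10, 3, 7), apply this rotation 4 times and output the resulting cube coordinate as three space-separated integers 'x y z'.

Start: (-10, 3, 7)
Step 1: (-10, 3, 7) -> (-(7), -(-10), -(3)) = (-7, 10, -3)
Step 2: (-7, 10, -3) -> (-(-3), -(-7), -(10)) = (3, 7, -10)
Step 3: (3, 7, -10) -> (-(-10), -(3), -(7)) = (10, -3, -7)
Step 4: (10, -3, -7) -> (-(-7), -(10), -(-3)) = (7, -10, 3)

Answer: 7 -10 3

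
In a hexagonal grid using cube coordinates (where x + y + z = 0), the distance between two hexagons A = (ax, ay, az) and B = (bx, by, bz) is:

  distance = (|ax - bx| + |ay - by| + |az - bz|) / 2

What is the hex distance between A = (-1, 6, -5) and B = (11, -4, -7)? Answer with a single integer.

Answer: 12

Derivation:
|ax - bx| = |-1 - 11| = 12
|ay - by| = |6 - (-4)| = 10
|az - bz| = |-5 - (-7)| = 2
distance = (12 + 10 + 2) / 2 = 24 / 2 = 12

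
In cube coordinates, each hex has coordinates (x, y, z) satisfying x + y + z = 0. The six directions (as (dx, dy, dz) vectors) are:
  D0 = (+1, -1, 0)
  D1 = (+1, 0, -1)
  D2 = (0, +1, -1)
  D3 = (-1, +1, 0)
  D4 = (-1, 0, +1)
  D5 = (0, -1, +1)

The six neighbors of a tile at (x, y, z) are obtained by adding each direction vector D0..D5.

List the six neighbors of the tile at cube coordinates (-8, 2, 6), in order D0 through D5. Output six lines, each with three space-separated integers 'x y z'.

Answer: -7 1 6
-7 2 5
-8 3 5
-9 3 6
-9 2 7
-8 1 7

Derivation:
Center: (-8, 2, 6). Add each direction:
  D0: (-8, 2, 6) + (1, -1, 0) = (-7, 1, 6)
  D1: (-8, 2, 6) + (1, 0, -1) = (-7, 2, 5)
  D2: (-8, 2, 6) + (0, 1, -1) = (-8, 3, 5)
  D3: (-8, 2, 6) + (-1, 1, 0) = (-9, 3, 6)
  D4: (-8, 2, 6) + (-1, 0, 1) = (-9, 2, 7)
  D5: (-8, 2, 6) + (0, -1, 1) = (-8, 1, 7)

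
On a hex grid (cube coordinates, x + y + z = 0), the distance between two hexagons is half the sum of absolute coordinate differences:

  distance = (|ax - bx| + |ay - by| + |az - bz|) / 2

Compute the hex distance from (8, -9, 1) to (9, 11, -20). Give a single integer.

Answer: 21

Derivation:
|ax - bx| = |8 - 9| = 1
|ay - by| = |-9 - 11| = 20
|az - bz| = |1 - (-20)| = 21
distance = (1 + 20 + 21) / 2 = 42 / 2 = 21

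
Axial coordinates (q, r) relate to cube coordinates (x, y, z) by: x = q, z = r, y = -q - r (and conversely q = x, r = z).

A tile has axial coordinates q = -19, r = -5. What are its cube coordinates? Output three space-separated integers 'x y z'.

Answer: -19 24 -5

Derivation:
x = q = -19
z = r = -5
y = -x - z = -(-19) - (-5) = 24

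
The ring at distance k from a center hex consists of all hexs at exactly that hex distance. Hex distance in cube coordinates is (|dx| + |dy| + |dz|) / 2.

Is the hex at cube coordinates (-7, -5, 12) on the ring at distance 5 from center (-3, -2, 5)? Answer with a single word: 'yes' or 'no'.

|px - cx| = |-7 - (-3)| = 4
|py - cy| = |-5 - (-2)| = 3
|pz - cz| = |12 - 5| = 7
distance = (4+3+7)/2 = 14/2 = 7
radius = 5; distance != radius -> no

Answer: no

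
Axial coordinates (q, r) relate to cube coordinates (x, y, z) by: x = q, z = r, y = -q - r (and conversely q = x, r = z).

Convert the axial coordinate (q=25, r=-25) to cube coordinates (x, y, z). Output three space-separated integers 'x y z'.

Answer: 25 0 -25

Derivation:
x = q = 25
z = r = -25
y = -x - z = -(25) - (-25) = 0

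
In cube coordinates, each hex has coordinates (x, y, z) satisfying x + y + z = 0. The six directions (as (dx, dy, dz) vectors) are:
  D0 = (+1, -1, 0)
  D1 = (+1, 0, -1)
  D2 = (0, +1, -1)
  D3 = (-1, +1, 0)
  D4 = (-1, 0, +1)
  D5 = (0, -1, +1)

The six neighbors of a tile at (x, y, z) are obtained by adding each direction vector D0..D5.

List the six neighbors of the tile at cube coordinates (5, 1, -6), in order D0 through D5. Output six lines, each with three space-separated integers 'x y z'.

Answer: 6 0 -6
6 1 -7
5 2 -7
4 2 -6
4 1 -5
5 0 -5

Derivation:
Center: (5, 1, -6). Add each direction:
  D0: (5, 1, -6) + (1, -1, 0) = (6, 0, -6)
  D1: (5, 1, -6) + (1, 0, -1) = (6, 1, -7)
  D2: (5, 1, -6) + (0, 1, -1) = (5, 2, -7)
  D3: (5, 1, -6) + (-1, 1, 0) = (4, 2, -6)
  D4: (5, 1, -6) + (-1, 0, 1) = (4, 1, -5)
  D5: (5, 1, -6) + (0, -1, 1) = (5, 0, -5)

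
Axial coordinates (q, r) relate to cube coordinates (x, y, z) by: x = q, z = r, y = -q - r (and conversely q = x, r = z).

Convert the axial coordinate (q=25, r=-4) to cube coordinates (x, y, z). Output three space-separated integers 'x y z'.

x = q = 25
z = r = -4
y = -x - z = -(25) - (-4) = -21

Answer: 25 -21 -4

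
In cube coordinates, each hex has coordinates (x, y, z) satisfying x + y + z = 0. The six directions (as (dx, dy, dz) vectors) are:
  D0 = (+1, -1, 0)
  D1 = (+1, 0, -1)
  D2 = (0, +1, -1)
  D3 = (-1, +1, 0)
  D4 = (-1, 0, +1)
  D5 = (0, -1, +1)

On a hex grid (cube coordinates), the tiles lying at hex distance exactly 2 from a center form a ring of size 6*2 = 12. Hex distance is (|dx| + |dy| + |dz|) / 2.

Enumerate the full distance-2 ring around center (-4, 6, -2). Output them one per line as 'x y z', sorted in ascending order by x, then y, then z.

Answer: -6 6 0
-6 7 -1
-6 8 -2
-5 5 0
-5 8 -3
-4 4 0
-4 8 -4
-3 4 -1
-3 7 -4
-2 4 -2
-2 5 -3
-2 6 -4

Derivation:
Walk ring at distance 2 from (-4, 6, -2):
Start at center + D4*2 = (-6, 6, 0)
  hex 0: (-6, 6, 0)
  hex 1: (-5, 5, 0)
  hex 2: (-4, 4, 0)
  hex 3: (-3, 4, -1)
  hex 4: (-2, 4, -2)
  hex 5: (-2, 5, -3)
  hex 6: (-2, 6, -4)
  hex 7: (-3, 7, -4)
  hex 8: (-4, 8, -4)
  hex 9: (-5, 8, -3)
  hex 10: (-6, 8, -2)
  hex 11: (-6, 7, -1)
Sorted: 12 hexes.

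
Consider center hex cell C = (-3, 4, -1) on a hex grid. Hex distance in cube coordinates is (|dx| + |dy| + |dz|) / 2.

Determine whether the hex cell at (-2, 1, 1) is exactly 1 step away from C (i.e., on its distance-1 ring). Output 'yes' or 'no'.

Answer: no

Derivation:
|px - cx| = |-2 - (-3)| = 1
|py - cy| = |1 - 4| = 3
|pz - cz| = |1 - (-1)| = 2
distance = (1+3+2)/2 = 6/2 = 3
radius = 1; distance != radius -> no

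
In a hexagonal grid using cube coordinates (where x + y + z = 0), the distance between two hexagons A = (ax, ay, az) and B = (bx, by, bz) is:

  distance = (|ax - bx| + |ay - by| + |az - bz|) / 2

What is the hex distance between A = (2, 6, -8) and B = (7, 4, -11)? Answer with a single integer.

|ax - bx| = |2 - 7| = 5
|ay - by| = |6 - 4| = 2
|az - bz| = |-8 - (-11)| = 3
distance = (5 + 2 + 3) / 2 = 10 / 2 = 5

Answer: 5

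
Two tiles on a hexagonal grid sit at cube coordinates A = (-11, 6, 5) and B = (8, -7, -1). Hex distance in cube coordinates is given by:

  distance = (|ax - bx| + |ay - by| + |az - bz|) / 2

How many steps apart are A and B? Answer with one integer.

Answer: 19

Derivation:
|ax - bx| = |-11 - 8| = 19
|ay - by| = |6 - (-7)| = 13
|az - bz| = |5 - (-1)| = 6
distance = (19 + 13 + 6) / 2 = 38 / 2 = 19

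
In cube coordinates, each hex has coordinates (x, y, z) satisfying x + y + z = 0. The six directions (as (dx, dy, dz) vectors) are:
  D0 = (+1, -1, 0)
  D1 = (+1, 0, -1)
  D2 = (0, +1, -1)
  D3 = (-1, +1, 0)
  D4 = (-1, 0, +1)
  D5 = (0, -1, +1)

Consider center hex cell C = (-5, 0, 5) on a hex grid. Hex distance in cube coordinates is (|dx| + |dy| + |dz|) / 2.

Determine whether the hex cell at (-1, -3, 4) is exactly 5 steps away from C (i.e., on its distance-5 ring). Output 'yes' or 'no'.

|px - cx| = |-1 - (-5)| = 4
|py - cy| = |-3 - 0| = 3
|pz - cz| = |4 - 5| = 1
distance = (4+3+1)/2 = 8/2 = 4
radius = 5; distance != radius -> no

Answer: no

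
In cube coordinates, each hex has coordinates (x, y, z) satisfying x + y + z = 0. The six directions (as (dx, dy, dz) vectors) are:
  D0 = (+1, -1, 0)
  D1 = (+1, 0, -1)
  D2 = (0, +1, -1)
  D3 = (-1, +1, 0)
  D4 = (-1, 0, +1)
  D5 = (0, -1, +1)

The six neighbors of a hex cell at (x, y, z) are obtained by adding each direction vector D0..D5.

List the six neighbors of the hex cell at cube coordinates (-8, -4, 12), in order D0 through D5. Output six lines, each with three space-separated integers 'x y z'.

Answer: -7 -5 12
-7 -4 11
-8 -3 11
-9 -3 12
-9 -4 13
-8 -5 13

Derivation:
Center: (-8, -4, 12). Add each direction:
  D0: (-8, -4, 12) + (1, -1, 0) = (-7, -5, 12)
  D1: (-8, -4, 12) + (1, 0, -1) = (-7, -4, 11)
  D2: (-8, -4, 12) + (0, 1, -1) = (-8, -3, 11)
  D3: (-8, -4, 12) + (-1, 1, 0) = (-9, -3, 12)
  D4: (-8, -4, 12) + (-1, 0, 1) = (-9, -4, 13)
  D5: (-8, -4, 12) + (0, -1, 1) = (-8, -5, 13)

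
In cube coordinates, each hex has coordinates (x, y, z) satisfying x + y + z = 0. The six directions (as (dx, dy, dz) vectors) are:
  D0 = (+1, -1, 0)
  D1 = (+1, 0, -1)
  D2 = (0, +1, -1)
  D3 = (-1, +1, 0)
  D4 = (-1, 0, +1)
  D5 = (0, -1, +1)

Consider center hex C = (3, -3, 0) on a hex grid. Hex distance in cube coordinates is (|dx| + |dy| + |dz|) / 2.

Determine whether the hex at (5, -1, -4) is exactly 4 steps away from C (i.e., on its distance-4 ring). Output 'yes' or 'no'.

Answer: yes

Derivation:
|px - cx| = |5 - 3| = 2
|py - cy| = |-1 - (-3)| = 2
|pz - cz| = |-4 - 0| = 4
distance = (2+2+4)/2 = 8/2 = 4
radius = 4; distance == radius -> yes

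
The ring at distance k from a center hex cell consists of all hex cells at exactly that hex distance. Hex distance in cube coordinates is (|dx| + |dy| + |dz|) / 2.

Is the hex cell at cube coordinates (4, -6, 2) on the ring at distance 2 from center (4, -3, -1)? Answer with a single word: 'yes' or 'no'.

|px - cx| = |4 - 4| = 0
|py - cy| = |-6 - (-3)| = 3
|pz - cz| = |2 - (-1)| = 3
distance = (0+3+3)/2 = 6/2 = 3
radius = 2; distance != radius -> no

Answer: no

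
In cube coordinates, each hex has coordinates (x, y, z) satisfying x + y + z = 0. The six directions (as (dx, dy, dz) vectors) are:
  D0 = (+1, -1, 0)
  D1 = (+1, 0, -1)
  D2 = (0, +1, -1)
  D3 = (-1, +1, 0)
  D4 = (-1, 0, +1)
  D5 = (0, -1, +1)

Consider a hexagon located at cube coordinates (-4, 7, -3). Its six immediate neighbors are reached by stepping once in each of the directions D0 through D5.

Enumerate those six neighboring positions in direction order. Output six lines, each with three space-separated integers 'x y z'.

Center: (-4, 7, -3). Add each direction:
  D0: (-4, 7, -3) + (1, -1, 0) = (-3, 6, -3)
  D1: (-4, 7, -3) + (1, 0, -1) = (-3, 7, -4)
  D2: (-4, 7, -3) + (0, 1, -1) = (-4, 8, -4)
  D3: (-4, 7, -3) + (-1, 1, 0) = (-5, 8, -3)
  D4: (-4, 7, -3) + (-1, 0, 1) = (-5, 7, -2)
  D5: (-4, 7, -3) + (0, -1, 1) = (-4, 6, -2)

Answer: -3 6 -3
-3 7 -4
-4 8 -4
-5 8 -3
-5 7 -2
-4 6 -2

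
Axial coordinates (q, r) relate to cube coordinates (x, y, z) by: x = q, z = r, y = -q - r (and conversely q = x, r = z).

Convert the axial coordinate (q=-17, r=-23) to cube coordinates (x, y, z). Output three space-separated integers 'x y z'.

x = q = -17
z = r = -23
y = -x - z = -(-17) - (-23) = 40

Answer: -17 40 -23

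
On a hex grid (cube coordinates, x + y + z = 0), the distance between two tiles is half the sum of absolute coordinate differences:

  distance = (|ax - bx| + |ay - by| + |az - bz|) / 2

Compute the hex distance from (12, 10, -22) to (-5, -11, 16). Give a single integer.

Answer: 38

Derivation:
|ax - bx| = |12 - (-5)| = 17
|ay - by| = |10 - (-11)| = 21
|az - bz| = |-22 - 16| = 38
distance = (17 + 21 + 38) / 2 = 76 / 2 = 38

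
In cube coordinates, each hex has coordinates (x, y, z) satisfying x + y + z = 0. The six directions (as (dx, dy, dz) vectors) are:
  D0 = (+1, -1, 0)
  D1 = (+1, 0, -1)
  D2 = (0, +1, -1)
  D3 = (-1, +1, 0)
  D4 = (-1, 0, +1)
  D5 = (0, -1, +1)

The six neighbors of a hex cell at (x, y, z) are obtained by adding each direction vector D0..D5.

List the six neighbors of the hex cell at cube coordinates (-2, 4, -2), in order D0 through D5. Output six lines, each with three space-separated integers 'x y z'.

Center: (-2, 4, -2). Add each direction:
  D0: (-2, 4, -2) + (1, -1, 0) = (-1, 3, -2)
  D1: (-2, 4, -2) + (1, 0, -1) = (-1, 4, -3)
  D2: (-2, 4, -2) + (0, 1, -1) = (-2, 5, -3)
  D3: (-2, 4, -2) + (-1, 1, 0) = (-3, 5, -2)
  D4: (-2, 4, -2) + (-1, 0, 1) = (-3, 4, -1)
  D5: (-2, 4, -2) + (0, -1, 1) = (-2, 3, -1)

Answer: -1 3 -2
-1 4 -3
-2 5 -3
-3 5 -2
-3 4 -1
-2 3 -1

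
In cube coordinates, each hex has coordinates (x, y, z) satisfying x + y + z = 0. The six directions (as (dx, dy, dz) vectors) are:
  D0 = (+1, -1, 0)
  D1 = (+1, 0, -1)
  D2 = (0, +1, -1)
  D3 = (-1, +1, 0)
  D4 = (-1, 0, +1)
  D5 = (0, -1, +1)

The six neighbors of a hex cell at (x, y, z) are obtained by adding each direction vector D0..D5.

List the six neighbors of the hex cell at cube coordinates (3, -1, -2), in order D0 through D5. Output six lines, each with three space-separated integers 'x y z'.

Answer: 4 -2 -2
4 -1 -3
3 0 -3
2 0 -2
2 -1 -1
3 -2 -1

Derivation:
Center: (3, -1, -2). Add each direction:
  D0: (3, -1, -2) + (1, -1, 0) = (4, -2, -2)
  D1: (3, -1, -2) + (1, 0, -1) = (4, -1, -3)
  D2: (3, -1, -2) + (0, 1, -1) = (3, 0, -3)
  D3: (3, -1, -2) + (-1, 1, 0) = (2, 0, -2)
  D4: (3, -1, -2) + (-1, 0, 1) = (2, -1, -1)
  D5: (3, -1, -2) + (0, -1, 1) = (3, -2, -1)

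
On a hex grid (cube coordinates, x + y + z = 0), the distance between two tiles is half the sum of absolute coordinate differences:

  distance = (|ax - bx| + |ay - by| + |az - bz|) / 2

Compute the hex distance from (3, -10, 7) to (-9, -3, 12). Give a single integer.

Answer: 12

Derivation:
|ax - bx| = |3 - (-9)| = 12
|ay - by| = |-10 - (-3)| = 7
|az - bz| = |7 - 12| = 5
distance = (12 + 7 + 5) / 2 = 24 / 2 = 12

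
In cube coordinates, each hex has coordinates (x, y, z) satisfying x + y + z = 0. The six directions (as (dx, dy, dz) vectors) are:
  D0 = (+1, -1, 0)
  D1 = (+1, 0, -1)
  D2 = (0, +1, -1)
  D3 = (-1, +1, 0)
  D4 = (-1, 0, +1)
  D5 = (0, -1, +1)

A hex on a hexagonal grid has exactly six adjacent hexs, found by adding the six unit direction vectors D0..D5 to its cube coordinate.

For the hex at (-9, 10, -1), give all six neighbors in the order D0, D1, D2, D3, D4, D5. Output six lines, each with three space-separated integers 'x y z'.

Center: (-9, 10, -1). Add each direction:
  D0: (-9, 10, -1) + (1, -1, 0) = (-8, 9, -1)
  D1: (-9, 10, -1) + (1, 0, -1) = (-8, 10, -2)
  D2: (-9, 10, -1) + (0, 1, -1) = (-9, 11, -2)
  D3: (-9, 10, -1) + (-1, 1, 0) = (-10, 11, -1)
  D4: (-9, 10, -1) + (-1, 0, 1) = (-10, 10, 0)
  D5: (-9, 10, -1) + (0, -1, 1) = (-9, 9, 0)

Answer: -8 9 -1
-8 10 -2
-9 11 -2
-10 11 -1
-10 10 0
-9 9 0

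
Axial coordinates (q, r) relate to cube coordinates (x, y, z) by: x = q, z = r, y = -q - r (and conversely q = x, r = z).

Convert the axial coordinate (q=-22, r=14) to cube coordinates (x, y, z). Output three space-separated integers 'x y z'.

Answer: -22 8 14

Derivation:
x = q = -22
z = r = 14
y = -x - z = -(-22) - (14) = 8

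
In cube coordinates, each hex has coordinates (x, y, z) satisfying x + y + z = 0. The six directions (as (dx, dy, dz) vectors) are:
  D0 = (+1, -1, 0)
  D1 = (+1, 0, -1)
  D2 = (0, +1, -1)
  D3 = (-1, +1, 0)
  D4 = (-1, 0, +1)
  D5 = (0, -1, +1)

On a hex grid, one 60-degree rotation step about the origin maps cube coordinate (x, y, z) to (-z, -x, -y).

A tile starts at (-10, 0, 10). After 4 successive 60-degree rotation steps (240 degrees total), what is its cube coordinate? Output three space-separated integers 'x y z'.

Answer: 10 -10 0

Derivation:
Start: (-10, 0, 10)
Step 1: (-10, 0, 10) -> (-(10), -(-10), -(0)) = (-10, 10, 0)
Step 2: (-10, 10, 0) -> (-(0), -(-10), -(10)) = (0, 10, -10)
Step 3: (0, 10, -10) -> (-(-10), -(0), -(10)) = (10, 0, -10)
Step 4: (10, 0, -10) -> (-(-10), -(10), -(0)) = (10, -10, 0)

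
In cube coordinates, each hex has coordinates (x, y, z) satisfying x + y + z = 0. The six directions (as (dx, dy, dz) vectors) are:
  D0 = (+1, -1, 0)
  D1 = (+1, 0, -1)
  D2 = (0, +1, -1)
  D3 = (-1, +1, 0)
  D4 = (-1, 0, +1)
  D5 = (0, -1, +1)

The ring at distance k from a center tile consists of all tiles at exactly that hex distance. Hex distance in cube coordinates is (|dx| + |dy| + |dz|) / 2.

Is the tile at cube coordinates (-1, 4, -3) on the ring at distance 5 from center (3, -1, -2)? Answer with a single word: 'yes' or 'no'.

|px - cx| = |-1 - 3| = 4
|py - cy| = |4 - (-1)| = 5
|pz - cz| = |-3 - (-2)| = 1
distance = (4+5+1)/2 = 10/2 = 5
radius = 5; distance == radius -> yes

Answer: yes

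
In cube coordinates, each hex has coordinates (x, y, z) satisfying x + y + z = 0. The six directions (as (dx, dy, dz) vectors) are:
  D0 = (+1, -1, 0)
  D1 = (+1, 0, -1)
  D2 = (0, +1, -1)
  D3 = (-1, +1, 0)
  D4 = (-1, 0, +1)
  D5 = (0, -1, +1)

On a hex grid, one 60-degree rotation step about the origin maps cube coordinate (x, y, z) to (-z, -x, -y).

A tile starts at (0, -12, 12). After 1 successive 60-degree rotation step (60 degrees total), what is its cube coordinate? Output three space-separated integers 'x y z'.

Answer: -12 0 12

Derivation:
Start: (0, -12, 12)
Step 1: (0, -12, 12) -> (-(12), -(0), -(-12)) = (-12, 0, 12)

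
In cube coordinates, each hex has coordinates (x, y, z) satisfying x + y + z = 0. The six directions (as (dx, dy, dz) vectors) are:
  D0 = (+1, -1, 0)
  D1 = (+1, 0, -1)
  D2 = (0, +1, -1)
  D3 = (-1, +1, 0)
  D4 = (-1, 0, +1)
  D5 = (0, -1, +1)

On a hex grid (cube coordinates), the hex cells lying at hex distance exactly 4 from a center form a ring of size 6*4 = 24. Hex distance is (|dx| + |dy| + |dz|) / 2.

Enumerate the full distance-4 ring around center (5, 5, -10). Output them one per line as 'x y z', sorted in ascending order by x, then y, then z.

Walk ring at distance 4 from (5, 5, -10):
Start at center + D4*4 = (1, 5, -6)
  hex 0: (1, 5, -6)
  hex 1: (2, 4, -6)
  hex 2: (3, 3, -6)
  hex 3: (4, 2, -6)
  hex 4: (5, 1, -6)
  hex 5: (6, 1, -7)
  hex 6: (7, 1, -8)
  hex 7: (8, 1, -9)
  hex 8: (9, 1, -10)
  hex 9: (9, 2, -11)
  hex 10: (9, 3, -12)
  hex 11: (9, 4, -13)
  hex 12: (9, 5, -14)
  hex 13: (8, 6, -14)
  hex 14: (7, 7, -14)
  hex 15: (6, 8, -14)
  hex 16: (5, 9, -14)
  hex 17: (4, 9, -13)
  hex 18: (3, 9, -12)
  hex 19: (2, 9, -11)
  hex 20: (1, 9, -10)
  hex 21: (1, 8, -9)
  hex 22: (1, 7, -8)
  hex 23: (1, 6, -7)
Sorted: 24 hexes.

Answer: 1 5 -6
1 6 -7
1 7 -8
1 8 -9
1 9 -10
2 4 -6
2 9 -11
3 3 -6
3 9 -12
4 2 -6
4 9 -13
5 1 -6
5 9 -14
6 1 -7
6 8 -14
7 1 -8
7 7 -14
8 1 -9
8 6 -14
9 1 -10
9 2 -11
9 3 -12
9 4 -13
9 5 -14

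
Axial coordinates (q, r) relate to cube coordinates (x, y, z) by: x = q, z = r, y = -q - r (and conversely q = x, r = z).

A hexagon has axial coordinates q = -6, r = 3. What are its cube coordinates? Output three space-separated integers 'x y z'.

Answer: -6 3 3

Derivation:
x = q = -6
z = r = 3
y = -x - z = -(-6) - (3) = 3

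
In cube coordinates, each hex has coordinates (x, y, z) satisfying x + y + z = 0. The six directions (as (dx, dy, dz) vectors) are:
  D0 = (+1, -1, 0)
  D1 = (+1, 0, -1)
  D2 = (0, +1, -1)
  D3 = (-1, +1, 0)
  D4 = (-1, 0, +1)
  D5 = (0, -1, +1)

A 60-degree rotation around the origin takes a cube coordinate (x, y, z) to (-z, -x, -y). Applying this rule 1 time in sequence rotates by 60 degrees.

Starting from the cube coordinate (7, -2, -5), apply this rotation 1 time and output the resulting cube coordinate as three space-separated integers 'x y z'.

Answer: 5 -7 2

Derivation:
Start: (7, -2, -5)
Step 1: (7, -2, -5) -> (-(-5), -(7), -(-2)) = (5, -7, 2)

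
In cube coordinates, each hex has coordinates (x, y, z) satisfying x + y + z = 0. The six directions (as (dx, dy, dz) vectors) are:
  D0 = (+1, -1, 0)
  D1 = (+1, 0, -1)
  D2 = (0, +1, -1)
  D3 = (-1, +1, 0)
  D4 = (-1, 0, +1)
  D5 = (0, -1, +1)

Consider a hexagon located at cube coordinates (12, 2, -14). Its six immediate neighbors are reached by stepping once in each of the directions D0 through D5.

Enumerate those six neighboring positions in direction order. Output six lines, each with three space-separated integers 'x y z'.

Answer: 13 1 -14
13 2 -15
12 3 -15
11 3 -14
11 2 -13
12 1 -13

Derivation:
Center: (12, 2, -14). Add each direction:
  D0: (12, 2, -14) + (1, -1, 0) = (13, 1, -14)
  D1: (12, 2, -14) + (1, 0, -1) = (13, 2, -15)
  D2: (12, 2, -14) + (0, 1, -1) = (12, 3, -15)
  D3: (12, 2, -14) + (-1, 1, 0) = (11, 3, -14)
  D4: (12, 2, -14) + (-1, 0, 1) = (11, 2, -13)
  D5: (12, 2, -14) + (0, -1, 1) = (12, 1, -13)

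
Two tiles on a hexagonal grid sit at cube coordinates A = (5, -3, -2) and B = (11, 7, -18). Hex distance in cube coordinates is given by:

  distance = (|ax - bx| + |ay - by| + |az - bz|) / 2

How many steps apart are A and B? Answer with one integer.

Answer: 16

Derivation:
|ax - bx| = |5 - 11| = 6
|ay - by| = |-3 - 7| = 10
|az - bz| = |-2 - (-18)| = 16
distance = (6 + 10 + 16) / 2 = 32 / 2 = 16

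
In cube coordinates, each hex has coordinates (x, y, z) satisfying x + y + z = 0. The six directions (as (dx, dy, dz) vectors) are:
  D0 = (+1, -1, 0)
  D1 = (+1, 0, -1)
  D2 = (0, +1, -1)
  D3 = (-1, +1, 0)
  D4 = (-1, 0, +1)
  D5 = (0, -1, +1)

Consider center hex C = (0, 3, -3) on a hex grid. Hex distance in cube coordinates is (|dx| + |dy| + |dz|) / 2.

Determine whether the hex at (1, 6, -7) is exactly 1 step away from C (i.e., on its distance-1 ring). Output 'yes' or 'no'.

Answer: no

Derivation:
|px - cx| = |1 - 0| = 1
|py - cy| = |6 - 3| = 3
|pz - cz| = |-7 - (-3)| = 4
distance = (1+3+4)/2 = 8/2 = 4
radius = 1; distance != radius -> no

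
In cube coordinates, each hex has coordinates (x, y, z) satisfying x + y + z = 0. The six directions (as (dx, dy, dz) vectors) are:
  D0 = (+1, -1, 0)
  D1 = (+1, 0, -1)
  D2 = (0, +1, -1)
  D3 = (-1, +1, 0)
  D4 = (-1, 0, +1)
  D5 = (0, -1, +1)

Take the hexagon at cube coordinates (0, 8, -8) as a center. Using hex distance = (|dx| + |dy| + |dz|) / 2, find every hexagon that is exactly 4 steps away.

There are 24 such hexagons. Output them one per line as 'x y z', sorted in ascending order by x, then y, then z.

Walk ring at distance 4 from (0, 8, -8):
Start at center + D4*4 = (-4, 8, -4)
  hex 0: (-4, 8, -4)
  hex 1: (-3, 7, -4)
  hex 2: (-2, 6, -4)
  hex 3: (-1, 5, -4)
  hex 4: (0, 4, -4)
  hex 5: (1, 4, -5)
  hex 6: (2, 4, -6)
  hex 7: (3, 4, -7)
  hex 8: (4, 4, -8)
  hex 9: (4, 5, -9)
  hex 10: (4, 6, -10)
  hex 11: (4, 7, -11)
  hex 12: (4, 8, -12)
  hex 13: (3, 9, -12)
  hex 14: (2, 10, -12)
  hex 15: (1, 11, -12)
  hex 16: (0, 12, -12)
  hex 17: (-1, 12, -11)
  hex 18: (-2, 12, -10)
  hex 19: (-3, 12, -9)
  hex 20: (-4, 12, -8)
  hex 21: (-4, 11, -7)
  hex 22: (-4, 10, -6)
  hex 23: (-4, 9, -5)
Sorted: 24 hexes.

Answer: -4 8 -4
-4 9 -5
-4 10 -6
-4 11 -7
-4 12 -8
-3 7 -4
-3 12 -9
-2 6 -4
-2 12 -10
-1 5 -4
-1 12 -11
0 4 -4
0 12 -12
1 4 -5
1 11 -12
2 4 -6
2 10 -12
3 4 -7
3 9 -12
4 4 -8
4 5 -9
4 6 -10
4 7 -11
4 8 -12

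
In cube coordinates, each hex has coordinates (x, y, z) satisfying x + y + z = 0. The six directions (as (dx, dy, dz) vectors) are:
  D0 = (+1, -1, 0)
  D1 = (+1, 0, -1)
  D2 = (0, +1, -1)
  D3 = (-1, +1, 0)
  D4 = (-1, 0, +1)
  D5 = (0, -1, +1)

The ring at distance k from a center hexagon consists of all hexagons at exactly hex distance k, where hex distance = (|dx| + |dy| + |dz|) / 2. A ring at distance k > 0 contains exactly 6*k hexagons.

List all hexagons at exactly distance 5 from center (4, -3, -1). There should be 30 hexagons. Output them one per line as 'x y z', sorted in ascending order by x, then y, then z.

Walk ring at distance 5 from (4, -3, -1):
Start at center + D4*5 = (-1, -3, 4)
  hex 0: (-1, -3, 4)
  hex 1: (0, -4, 4)
  hex 2: (1, -5, 4)
  hex 3: (2, -6, 4)
  hex 4: (3, -7, 4)
  hex 5: (4, -8, 4)
  hex 6: (5, -8, 3)
  hex 7: (6, -8, 2)
  hex 8: (7, -8, 1)
  hex 9: (8, -8, 0)
  hex 10: (9, -8, -1)
  hex 11: (9, -7, -2)
  hex 12: (9, -6, -3)
  hex 13: (9, -5, -4)
  hex 14: (9, -4, -5)
  hex 15: (9, -3, -6)
  hex 16: (8, -2, -6)
  hex 17: (7, -1, -6)
  hex 18: (6, 0, -6)
  hex 19: (5, 1, -6)
  hex 20: (4, 2, -6)
  hex 21: (3, 2, -5)
  hex 22: (2, 2, -4)
  hex 23: (1, 2, -3)
  hex 24: (0, 2, -2)
  hex 25: (-1, 2, -1)
  hex 26: (-1, 1, 0)
  hex 27: (-1, 0, 1)
  hex 28: (-1, -1, 2)
  hex 29: (-1, -2, 3)
Sorted: 30 hexes.

Answer: -1 -3 4
-1 -2 3
-1 -1 2
-1 0 1
-1 1 0
-1 2 -1
0 -4 4
0 2 -2
1 -5 4
1 2 -3
2 -6 4
2 2 -4
3 -7 4
3 2 -5
4 -8 4
4 2 -6
5 -8 3
5 1 -6
6 -8 2
6 0 -6
7 -8 1
7 -1 -6
8 -8 0
8 -2 -6
9 -8 -1
9 -7 -2
9 -6 -3
9 -5 -4
9 -4 -5
9 -3 -6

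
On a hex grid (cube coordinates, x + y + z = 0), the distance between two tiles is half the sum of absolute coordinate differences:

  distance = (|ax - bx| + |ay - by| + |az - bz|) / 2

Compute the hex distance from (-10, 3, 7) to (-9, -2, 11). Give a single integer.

|ax - bx| = |-10 - (-9)| = 1
|ay - by| = |3 - (-2)| = 5
|az - bz| = |7 - 11| = 4
distance = (1 + 5 + 4) / 2 = 10 / 2 = 5

Answer: 5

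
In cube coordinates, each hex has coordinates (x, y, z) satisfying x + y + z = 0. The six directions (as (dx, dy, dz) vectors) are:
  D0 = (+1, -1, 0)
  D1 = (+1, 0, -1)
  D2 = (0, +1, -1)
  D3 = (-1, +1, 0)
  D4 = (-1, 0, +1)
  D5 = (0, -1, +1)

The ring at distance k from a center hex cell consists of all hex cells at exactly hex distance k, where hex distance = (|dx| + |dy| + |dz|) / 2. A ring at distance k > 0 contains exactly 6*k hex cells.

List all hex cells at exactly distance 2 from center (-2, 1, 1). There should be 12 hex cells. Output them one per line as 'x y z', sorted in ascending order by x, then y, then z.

Walk ring at distance 2 from (-2, 1, 1):
Start at center + D4*2 = (-4, 1, 3)
  hex 0: (-4, 1, 3)
  hex 1: (-3, 0, 3)
  hex 2: (-2, -1, 3)
  hex 3: (-1, -1, 2)
  hex 4: (0, -1, 1)
  hex 5: (0, 0, 0)
  hex 6: (0, 1, -1)
  hex 7: (-1, 2, -1)
  hex 8: (-2, 3, -1)
  hex 9: (-3, 3, 0)
  hex 10: (-4, 3, 1)
  hex 11: (-4, 2, 2)
Sorted: 12 hexes.

Answer: -4 1 3
-4 2 2
-4 3 1
-3 0 3
-3 3 0
-2 -1 3
-2 3 -1
-1 -1 2
-1 2 -1
0 -1 1
0 0 0
0 1 -1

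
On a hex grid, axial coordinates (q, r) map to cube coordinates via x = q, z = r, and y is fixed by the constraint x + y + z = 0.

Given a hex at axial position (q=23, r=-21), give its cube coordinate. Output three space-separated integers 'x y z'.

Answer: 23 -2 -21

Derivation:
x = q = 23
z = r = -21
y = -x - z = -(23) - (-21) = -2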